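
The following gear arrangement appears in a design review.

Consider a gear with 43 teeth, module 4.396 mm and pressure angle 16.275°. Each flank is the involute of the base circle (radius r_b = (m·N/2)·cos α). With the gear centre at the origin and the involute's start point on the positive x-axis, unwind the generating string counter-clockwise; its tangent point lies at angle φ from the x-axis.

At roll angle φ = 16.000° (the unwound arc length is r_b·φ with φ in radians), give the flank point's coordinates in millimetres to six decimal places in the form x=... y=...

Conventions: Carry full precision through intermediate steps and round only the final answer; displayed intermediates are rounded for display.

x=94.195459 y=0.653454

single-mesh involute tooth geometry (43T wheel at module 4.396)
pitch radius r_p = m·N/2 = 4.396·43/2 = 94.514000
base radius r_b = r_p·cos α = 94.514000·cos 16.275° = 90.726603
roll angle φ = 16.000° = 0.27925268 rad
x = r_b·(cos φ + φ·sin φ) = 94.195459
y = r_b·(sin φ − φ·cos φ) = 0.653454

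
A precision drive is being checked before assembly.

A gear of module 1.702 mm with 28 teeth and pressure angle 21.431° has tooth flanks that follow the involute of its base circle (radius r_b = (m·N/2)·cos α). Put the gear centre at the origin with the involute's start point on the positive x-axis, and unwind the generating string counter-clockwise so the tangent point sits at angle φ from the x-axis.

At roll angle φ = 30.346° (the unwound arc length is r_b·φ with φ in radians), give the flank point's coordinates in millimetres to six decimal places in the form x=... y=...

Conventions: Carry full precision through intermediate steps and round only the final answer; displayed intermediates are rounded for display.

recognized (one wheel, involute flank): single-mesh tooth geometry, m = 1.702, N = 28
pitch radius r_p = m·N/2 = 1.702·28/2 = 23.828000
base radius r_b = r_p·cos α = 23.828000·cos 21.431° = 22.180491
roll angle φ = 30.346° = 0.52963761 rad
x = r_b·(cos φ + φ·sin φ) = 25.076688
y = r_b·(sin φ − φ·cos φ) = 1.067959

x=25.076688 y=1.067959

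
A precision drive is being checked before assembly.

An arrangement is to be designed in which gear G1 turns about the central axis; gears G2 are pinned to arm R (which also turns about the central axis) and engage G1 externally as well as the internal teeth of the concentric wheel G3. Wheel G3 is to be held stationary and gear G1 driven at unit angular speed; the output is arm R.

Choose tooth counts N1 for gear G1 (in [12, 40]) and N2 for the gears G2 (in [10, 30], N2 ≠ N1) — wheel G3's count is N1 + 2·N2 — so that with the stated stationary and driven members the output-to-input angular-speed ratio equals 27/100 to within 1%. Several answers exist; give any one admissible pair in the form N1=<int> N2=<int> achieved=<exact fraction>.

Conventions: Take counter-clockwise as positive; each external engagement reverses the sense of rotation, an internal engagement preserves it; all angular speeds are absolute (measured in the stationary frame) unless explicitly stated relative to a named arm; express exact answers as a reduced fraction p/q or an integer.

planetary set to be sized for 27/100 (Willis relation)
Willis with ω_ring = 0: ω_arm/ω_sun = N1/(N1+N3); set equal to 27/100  ⇒  N3/N1 = 1/(27/100) − 1 = 73/27
N3 = N1 + 2·N2  ⇒  N2/N1 = (N3/N1 − 1)/2 = (73/27 − 1)/2 = 23/27
smallest multiple with N1 ≥ 12 and N2 ≥ 10: k = 1  ⇒  N1 = 1·27 = 27, N2 = 1·23 = 23 (N1 ≤ 40, N2 ≤ 30, N2 ≠ N1 ✓), N3 = 27 + 2·23 = 73
check: N1/(N1+N3) with N1 = 27, N3 = 73 gives 27/100; |achieved − target| = 0 ≤ 27/10000 ✓

N1=27 N2=23 achieved=27/100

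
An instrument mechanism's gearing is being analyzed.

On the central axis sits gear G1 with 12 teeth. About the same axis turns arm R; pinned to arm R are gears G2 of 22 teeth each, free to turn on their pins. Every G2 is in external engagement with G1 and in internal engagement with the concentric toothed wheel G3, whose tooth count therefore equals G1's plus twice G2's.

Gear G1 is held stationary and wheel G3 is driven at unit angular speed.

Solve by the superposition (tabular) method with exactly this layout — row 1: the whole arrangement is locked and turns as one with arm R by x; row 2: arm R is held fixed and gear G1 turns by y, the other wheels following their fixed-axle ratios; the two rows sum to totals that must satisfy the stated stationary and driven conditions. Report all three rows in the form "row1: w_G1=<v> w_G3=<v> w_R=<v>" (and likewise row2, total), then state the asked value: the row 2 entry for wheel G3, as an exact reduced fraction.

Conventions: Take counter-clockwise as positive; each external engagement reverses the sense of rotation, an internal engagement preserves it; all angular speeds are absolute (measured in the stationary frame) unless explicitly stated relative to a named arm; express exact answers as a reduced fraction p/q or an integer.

row1: w_G1=14/17 w_G3=14/17 w_R=14/17
row2: w_G1=-14/17 w_G3=3/17 w_R=0
total: w_G1=0 w_G3=1 w_R=14/17
asked value: 3/17

class = planetary set [G3 = 12+2·22 = 56; Willis about the carrier]
superposition row 1 [locked train]: every member turns x
row 2 (arm held, sun turns y): ω_ring = −(12/56)·y, ω_arm = 0
boundary: total ω_sun = x + y = 0 and total ω_ring = x − (12/56)·y = 1  ⇒  y = -14/17, x = 14/17
row 2 ring = −(12/56)·(-14/17) = 3/17
totals (row 1 + row 2): sun 14/17 + (-14/17) = 0, ring 14/17 + 3/17 = 1, arm 14/17 + 0 = 14/17
asked cell (row2, ring) = 3/17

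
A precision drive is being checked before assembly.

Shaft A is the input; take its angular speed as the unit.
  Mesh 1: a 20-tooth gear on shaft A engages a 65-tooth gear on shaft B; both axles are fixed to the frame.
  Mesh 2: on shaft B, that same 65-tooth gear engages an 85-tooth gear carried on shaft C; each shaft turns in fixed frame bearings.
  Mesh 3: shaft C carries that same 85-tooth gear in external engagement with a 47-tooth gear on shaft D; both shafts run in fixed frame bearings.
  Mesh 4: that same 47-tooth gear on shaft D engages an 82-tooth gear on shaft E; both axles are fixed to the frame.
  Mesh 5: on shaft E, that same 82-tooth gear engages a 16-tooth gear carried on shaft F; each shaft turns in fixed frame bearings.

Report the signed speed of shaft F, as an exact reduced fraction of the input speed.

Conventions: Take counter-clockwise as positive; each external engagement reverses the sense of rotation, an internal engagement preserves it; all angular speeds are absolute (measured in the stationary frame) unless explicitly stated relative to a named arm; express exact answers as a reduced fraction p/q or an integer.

-5/4

5-mesh fixed-axis compound train (all bearings frame-fixed)
mesh 1 [20T→65T]: |ω|/ω_in = 1×20/65 = 4/13, sense flips to −
mesh 2 [65T→85T]: |ω|/ω_in = (4/13)×65/85 = 4/17, sense flips to +
mesh 3 [85T→47T]: |ω|/ω_in = (4/17)×85/47 = 20/47, sense flips to −
mesh 4 [47T→82T]: |ω|/ω_in = (20/47)×47/82 = 10/41, sense flips to +
mesh 5 [82T→16T]: |ω|/ω_in = (10/41)×82/16 = 5/4, sense flips to −
signed output speed (× input speed) = -5/4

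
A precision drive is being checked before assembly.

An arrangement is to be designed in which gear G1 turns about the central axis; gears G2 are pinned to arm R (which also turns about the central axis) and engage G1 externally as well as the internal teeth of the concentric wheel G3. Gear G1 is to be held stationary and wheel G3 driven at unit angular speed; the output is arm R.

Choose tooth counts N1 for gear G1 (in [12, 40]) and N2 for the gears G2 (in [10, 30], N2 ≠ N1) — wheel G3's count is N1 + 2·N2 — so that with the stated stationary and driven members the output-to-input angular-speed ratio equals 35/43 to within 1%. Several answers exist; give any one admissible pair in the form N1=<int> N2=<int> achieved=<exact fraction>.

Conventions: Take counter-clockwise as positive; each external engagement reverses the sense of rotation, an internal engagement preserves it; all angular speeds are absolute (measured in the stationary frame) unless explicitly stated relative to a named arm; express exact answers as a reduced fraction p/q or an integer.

N1=16 N2=27 achieved=35/43

class = planetary set [ratio 35/43 wanted; Willis about the carrier]
Willis with ω_sun = 0: ω_arm/ω_ring = N3/(N1+N3); set equal to 35/43  ⇒  N3/N1 = (35/43)/(1 − 35/43) = 35/8
N3 = N1 + 2·N2  ⇒  N2/N1 = (N3/N1 − 1)/2 = (35/8 − 1)/2 = 27/16
smallest multiple with N1 ≥ 12 and N2 ≥ 10: k = 1  ⇒  N1 = 1·16 = 16, N2 = 1·27 = 27 (N1 ≤ 40, N2 ≤ 30, N2 ≠ N1 ✓), N3 = 16 + 2·27 = 70
check: N3/(N1+N3) with N1 = 16, N3 = 70 gives 35/43; |achieved − target| = 0 ≤ 7/860 ✓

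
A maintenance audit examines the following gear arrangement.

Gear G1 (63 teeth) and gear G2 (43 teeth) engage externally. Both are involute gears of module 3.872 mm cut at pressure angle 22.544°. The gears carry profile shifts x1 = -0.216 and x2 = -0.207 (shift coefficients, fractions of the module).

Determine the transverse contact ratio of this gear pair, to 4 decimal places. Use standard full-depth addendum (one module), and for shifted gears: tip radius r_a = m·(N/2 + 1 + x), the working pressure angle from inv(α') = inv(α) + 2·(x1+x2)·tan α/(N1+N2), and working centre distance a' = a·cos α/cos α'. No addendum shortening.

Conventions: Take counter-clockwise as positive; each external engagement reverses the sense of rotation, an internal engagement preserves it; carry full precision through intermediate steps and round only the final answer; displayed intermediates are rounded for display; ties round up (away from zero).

1.7119

recognized (one external pair, fixed centres): single-mesh tooth geometry, m = 3.872, N1 = 63, N2 = 43
base radii: r_b1 = 112.647862, r_b2 = 76.886636
tip radii: r_a1 = 125.003648, r_a2 = 86.318496
inv(α') = inv(22.544°) + 2·(-0.216-0.207)·tan α/(63+43) = 0.01833345  ⇒  α' = 21.37692°
a' = a·cos α / cos α' = 205.2160·cos 22.544°/cos 21.37692° = 203.537304
action lengths: √(r_a1²−r_b1²) = 54.188295, √(r_a2²−r_b2²) = 39.234271
base pitch p_b = π·m·cos α = 11.234720
CR = (54.188295 + 39.234271 − 203.537304·sin 21.37692°)/11.234720 = 1.711915
contact ratio ≈ 1.7119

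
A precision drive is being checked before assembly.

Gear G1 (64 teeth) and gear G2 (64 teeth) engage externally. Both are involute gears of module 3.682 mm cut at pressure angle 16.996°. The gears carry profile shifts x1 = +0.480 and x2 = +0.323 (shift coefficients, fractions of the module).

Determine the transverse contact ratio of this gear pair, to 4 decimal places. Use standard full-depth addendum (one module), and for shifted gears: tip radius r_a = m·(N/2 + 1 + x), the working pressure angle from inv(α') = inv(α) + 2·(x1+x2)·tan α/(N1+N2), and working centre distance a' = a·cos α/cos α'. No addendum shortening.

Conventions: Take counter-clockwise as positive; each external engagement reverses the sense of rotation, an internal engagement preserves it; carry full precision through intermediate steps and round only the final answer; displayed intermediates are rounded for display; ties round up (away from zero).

1.8683

single-mesh involute tooth geometry (64T engaging 64T at module 3.682)
base radii: r_b1 = 112.678056, r_b2 = 112.678056
tip radii: r_a1 = 123.273360, r_a2 = 122.695286
inv(α') = inv(16.996°) + 2·(+0.480+0.323)·tan α/(64+64) = 0.01285319  ⇒  α' = 19.06650°
a' = a·cos α / cos α' = 235.6480·cos 16.996°/cos 19.06650° = 238.436741
action lengths: √(r_a1²−r_b1²) = 49.999769, √(r_a2²−r_b2²) = 48.557068
base pitch p_b = π·m·cos α = 11.062142
CR = (49.999769 + 48.557068 − 238.436741·sin 19.06650°)/11.062142 = 1.868336
contact ratio ≈ 1.8683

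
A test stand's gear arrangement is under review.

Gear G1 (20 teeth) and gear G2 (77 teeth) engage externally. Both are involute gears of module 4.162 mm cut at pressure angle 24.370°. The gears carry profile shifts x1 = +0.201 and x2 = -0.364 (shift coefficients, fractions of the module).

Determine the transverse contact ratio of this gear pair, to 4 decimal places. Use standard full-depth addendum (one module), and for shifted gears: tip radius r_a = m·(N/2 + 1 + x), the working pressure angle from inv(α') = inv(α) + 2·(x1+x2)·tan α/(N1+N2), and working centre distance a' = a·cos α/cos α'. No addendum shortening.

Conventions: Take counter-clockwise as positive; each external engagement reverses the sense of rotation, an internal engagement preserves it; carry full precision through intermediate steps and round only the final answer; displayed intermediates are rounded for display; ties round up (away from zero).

recognized (one external pair, fixed centres): single-mesh tooth geometry, m = 4.162, N1 = 20, N2 = 77
base radii: r_b1 = 37.911651, r_b2 = 145.959857
tip radii: r_a1 = 46.618562, r_a2 = 162.884032
inv(α') = inv(24.370°) + 2·(+0.201-0.364)·tan α/(20+77) = 0.02612977  ⇒  α' = 23.93625°
a' = a·cos α / cos α' = 201.8570·cos 24.370°/cos 23.93625° = 201.172894
action lengths: √(r_a1²−r_b1²) = 27.129265, √(r_a2²−r_b2²) = 72.297496
base pitch p_b = π·m·cos α = 11.910296
CR = (27.129265 + 72.297496 − 201.172894·sin 23.93625°)/11.910296 = 1.495085
contact ratio ≈ 1.4951

1.4951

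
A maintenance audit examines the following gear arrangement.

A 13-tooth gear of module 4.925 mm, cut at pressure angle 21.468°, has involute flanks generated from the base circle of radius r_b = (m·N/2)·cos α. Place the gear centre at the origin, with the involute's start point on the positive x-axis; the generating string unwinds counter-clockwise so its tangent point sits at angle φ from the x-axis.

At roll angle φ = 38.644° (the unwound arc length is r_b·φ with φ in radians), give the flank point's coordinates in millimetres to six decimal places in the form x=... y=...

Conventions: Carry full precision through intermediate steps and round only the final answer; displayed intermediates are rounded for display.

class = single-mesh tooth geometry [base-circle involute, m = 4.925, 13T]
pitch radius r_p = m·N/2 = 4.925·13/2 = 32.012500
base radius r_b = r_p·cos α = 32.012500·cos 21.468° = 29.791540
roll angle φ = 38.644° = 0.67446504 rad
x = r_b·(cos φ + φ·sin φ) = 35.816307
y = r_b·(sin φ − φ·cos φ) = 2.910474

x=35.816307 y=2.910474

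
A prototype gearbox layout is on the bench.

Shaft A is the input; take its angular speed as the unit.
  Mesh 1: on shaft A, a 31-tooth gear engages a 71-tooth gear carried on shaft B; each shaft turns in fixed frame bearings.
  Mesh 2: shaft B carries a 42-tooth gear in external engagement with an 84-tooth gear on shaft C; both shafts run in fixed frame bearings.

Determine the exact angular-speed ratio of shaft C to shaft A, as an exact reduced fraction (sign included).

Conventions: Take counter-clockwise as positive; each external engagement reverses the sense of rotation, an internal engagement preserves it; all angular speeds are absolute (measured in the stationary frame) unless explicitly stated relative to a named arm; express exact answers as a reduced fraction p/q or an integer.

31/142

class = fixed-axis compound train [2 meshes; 2 ratios multiply, 2 sense flips]
mesh 1 [31T→71T]: running ratio 31/71, sense −
mesh 2 [42T→84T]: running ratio 31/142, sense +
ω_out/ω_in = 31/142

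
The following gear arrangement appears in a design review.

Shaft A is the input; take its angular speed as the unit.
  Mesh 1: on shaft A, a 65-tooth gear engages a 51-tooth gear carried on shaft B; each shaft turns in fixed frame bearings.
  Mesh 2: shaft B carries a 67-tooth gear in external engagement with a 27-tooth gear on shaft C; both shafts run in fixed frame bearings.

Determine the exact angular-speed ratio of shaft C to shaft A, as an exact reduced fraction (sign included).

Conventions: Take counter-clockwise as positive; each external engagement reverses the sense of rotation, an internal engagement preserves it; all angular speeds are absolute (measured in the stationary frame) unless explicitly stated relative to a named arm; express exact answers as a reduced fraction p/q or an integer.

4355/1377

class = fixed-axis compound train [2 meshes; 2 ratios multiply, 2 sense flips]
mesh 1 [65T→51T]: running ratio 65/51, sense −
mesh 2 [67T→27T]: running ratio 4355/1377, sense +
ω_out/ω_in = 4355/1377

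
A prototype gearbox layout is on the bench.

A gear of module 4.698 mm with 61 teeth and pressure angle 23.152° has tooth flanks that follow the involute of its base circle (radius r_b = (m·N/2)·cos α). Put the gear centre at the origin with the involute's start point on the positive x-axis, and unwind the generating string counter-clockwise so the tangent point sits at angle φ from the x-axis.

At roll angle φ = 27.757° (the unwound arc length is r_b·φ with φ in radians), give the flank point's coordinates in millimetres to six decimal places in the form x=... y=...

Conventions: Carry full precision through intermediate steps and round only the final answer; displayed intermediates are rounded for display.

single-mesh involute tooth geometry (61T wheel at module 4.698)
pitch radius r_p = m·N/2 = 4.698·61/2 = 143.289000
base radius r_b = r_p·cos α = 143.289000·cos 23.152° = 131.749227
roll angle φ = 27.757° = 0.48445104 rad
x = r_b·(cos φ + φ·sin φ) = 146.314178
y = r_b·(sin φ − φ·cos φ) = 4.876964

x=146.314178 y=4.876964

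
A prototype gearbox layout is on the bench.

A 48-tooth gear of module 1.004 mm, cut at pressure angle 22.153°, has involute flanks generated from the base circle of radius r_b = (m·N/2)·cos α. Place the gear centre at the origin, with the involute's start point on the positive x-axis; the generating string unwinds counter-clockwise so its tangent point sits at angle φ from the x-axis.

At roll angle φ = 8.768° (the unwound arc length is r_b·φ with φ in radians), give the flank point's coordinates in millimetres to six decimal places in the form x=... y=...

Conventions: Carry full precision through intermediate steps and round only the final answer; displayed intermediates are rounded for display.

x=22.577027 y=0.026597

topology: single-mesh involute geometry — m = 1.004, N = 48
pitch radius r_p = m·N/2 = 1.004·48/2 = 24.096000
base radius r_b = r_p·cos α = 24.096000·cos 22.153° = 22.317239
roll angle φ = 8.768° = 0.15303047 rad
x = r_b·(cos φ + φ·sin φ) = 22.577027
y = r_b·(sin φ − φ·cos φ) = 0.026597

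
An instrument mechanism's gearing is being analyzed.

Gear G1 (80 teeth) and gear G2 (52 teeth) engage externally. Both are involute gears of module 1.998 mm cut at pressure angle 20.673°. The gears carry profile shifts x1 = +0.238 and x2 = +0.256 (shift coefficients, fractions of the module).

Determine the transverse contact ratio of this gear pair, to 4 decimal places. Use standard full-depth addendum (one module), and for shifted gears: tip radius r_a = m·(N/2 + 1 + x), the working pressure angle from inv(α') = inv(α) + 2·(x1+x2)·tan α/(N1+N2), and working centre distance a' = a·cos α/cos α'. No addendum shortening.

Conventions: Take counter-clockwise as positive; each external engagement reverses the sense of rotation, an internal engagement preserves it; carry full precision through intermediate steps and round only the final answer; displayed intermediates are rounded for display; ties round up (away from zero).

topology: single-mesh involute geometry — m = 1.998, 80T/52T pair
base radii: r_b1 = 74.773991, r_b2 = 48.603094
tip radii: r_a1 = 82.393524, r_a2 = 54.457488
inv(α') = inv(20.673°) + 2·(+0.238+0.256)·tan α/(80+52) = 0.01934243  ⇒  α' = 21.74712°
a' = a·cos α / cos α' = 131.8680·cos 20.673°/cos 21.74712° = 132.830900
action lengths: √(r_a1²−r_b1²) = 34.605535, √(r_a2²−r_b2²) = 24.563331
base pitch p_b = π·m·cos α = 5.872736
CR = (34.605535 + 24.563331 − 132.830900·sin 21.74712°)/5.872736 = 1.694883
contact ratio ≈ 1.6949

1.6949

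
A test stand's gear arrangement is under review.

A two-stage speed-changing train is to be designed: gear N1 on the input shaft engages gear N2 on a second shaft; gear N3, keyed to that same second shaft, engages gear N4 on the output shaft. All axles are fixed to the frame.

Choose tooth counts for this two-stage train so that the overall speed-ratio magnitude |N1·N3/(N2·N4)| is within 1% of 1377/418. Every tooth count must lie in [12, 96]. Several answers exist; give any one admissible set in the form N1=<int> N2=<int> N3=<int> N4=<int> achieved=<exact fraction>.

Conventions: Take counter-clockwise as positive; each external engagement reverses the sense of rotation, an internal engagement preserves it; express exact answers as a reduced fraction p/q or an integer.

2-stage fixed-axis compound train for ratio 1377/418
target = 1377/418 in lowest terms: an exact hit needs N1·N3 = k·1377 and N2·N4 = k·418 for one integer k, every count in [12, 96]; additionally prefer no 1:1 stage (N1 ≠ N2, N3 ≠ N4)
k = 1: N1·N3 = 1377 = 17·81, N2·N4 = 418 = 19·22
achieved = 17·81/(19·22) = 1377/418; |achieved − target| = 0 ≤ 1377/41800 ✓

N1=17 N2=19 N3=81 N4=22 achieved=1377/418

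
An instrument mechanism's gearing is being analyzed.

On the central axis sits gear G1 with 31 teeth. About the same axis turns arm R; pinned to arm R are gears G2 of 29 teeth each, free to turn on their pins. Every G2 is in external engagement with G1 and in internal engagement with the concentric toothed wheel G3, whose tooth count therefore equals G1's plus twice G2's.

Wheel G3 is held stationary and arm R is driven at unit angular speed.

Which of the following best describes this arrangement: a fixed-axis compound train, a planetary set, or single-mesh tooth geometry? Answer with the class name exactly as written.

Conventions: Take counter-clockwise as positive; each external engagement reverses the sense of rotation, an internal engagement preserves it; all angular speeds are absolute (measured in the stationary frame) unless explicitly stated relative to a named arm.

topology: planetary set — G1 31T / G2 29T / G3 89T, arm = carrier (Willis)
classification: planetary set

planetary set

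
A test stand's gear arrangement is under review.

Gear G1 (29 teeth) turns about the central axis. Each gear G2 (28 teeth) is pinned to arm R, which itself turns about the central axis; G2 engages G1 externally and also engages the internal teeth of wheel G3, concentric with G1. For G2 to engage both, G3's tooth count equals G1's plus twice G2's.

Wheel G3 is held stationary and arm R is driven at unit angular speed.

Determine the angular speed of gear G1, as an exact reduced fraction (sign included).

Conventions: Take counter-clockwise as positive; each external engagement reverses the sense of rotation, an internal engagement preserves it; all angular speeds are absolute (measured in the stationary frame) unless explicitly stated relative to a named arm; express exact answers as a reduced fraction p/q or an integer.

114/29

recognized (axles ride arm R): planetary set, 29/28/85 teeth
ring teeth: 29 + 2·28 = 85
29(ω_sun−ω_arm) = −85(ω_ring−ω_arm),  ω_ring = 0, ω_arm = 1
ω_sun = 1 − (85/29)(0−1) = 114/29
exact speed ratio = 114/29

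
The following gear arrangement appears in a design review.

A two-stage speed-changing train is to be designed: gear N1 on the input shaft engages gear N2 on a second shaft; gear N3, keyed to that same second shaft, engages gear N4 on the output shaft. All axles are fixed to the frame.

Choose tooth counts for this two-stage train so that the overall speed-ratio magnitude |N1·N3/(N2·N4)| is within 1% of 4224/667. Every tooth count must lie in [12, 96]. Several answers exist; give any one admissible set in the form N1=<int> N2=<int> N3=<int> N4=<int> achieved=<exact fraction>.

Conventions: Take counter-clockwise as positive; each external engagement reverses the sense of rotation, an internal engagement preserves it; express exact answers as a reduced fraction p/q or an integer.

N1=44 N2=23 N3=96 N4=29 achieved=4224/667

design class (target 4224/667): fixed-axis compound train
target = 4224/667 in lowest terms: an exact hit needs N1·N3 = k·4224 and N2·N4 = k·667 for one integer k, every count in [12, 96]; additionally prefer no 1:1 stage (N1 ≠ N2, N3 ≠ N4)
k = 1: N1·N3 = 4224 = 44·96, N2·N4 = 667 = 23·29
achieved = 44·96/(23·29) = 4224/667; |achieved − target| = 0 ≤ 1056/16675 ✓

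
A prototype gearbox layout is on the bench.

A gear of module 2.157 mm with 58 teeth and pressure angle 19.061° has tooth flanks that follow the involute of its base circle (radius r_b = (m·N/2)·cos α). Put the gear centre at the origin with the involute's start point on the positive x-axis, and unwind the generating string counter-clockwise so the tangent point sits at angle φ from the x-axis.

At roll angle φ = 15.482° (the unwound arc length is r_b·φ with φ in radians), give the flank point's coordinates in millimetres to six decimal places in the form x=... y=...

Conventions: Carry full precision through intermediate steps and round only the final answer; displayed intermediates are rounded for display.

recognized (one wheel, involute flank): single-mesh tooth geometry, m = 2.157, N = 58
pitch radius r_p = m·N/2 = 2.157·58/2 = 62.553000
base radius r_b = r_p·cos α = 62.553000·cos 19.061° = 59.123308
roll angle φ = 15.482° = 0.27021187 rad
x = r_b·(cos φ + φ·sin φ) = 61.242497
y = r_b·(sin φ − φ·cos φ) = 0.385990

x=61.242497 y=0.385990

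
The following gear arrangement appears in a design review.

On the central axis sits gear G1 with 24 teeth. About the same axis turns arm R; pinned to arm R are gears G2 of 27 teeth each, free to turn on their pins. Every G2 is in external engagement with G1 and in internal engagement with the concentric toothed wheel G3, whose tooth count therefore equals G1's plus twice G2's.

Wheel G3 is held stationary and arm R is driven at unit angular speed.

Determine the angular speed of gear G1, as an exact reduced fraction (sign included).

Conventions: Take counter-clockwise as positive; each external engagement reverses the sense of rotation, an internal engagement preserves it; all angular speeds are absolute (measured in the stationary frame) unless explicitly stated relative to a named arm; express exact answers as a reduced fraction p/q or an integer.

planetary set (24T centre, 27T on arm, 78T internal) — Willis relation
ring teeth: 24 + 2·27 = 78
24(ω_sun−ω_arm) = −78(ω_ring−ω_arm),  ω_ring = 0, ω_arm = 1
ω_sun = 1 − (78/24)(0−1) = 17/4
exact speed ratio = 17/4

17/4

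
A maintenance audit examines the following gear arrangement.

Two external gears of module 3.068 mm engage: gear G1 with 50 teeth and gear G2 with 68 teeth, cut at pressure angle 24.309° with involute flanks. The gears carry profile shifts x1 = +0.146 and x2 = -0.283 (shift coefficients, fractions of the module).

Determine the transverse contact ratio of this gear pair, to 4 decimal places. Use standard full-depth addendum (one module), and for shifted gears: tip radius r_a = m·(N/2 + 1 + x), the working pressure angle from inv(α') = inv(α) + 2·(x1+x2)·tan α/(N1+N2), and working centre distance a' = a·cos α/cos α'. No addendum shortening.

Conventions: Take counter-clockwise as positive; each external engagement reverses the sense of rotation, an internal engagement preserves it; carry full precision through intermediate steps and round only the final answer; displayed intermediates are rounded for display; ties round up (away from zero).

topology: single-mesh involute geometry — m = 3.068, 50T/68T pair
base radii: r_b1 = 69.899673, r_b2 = 95.063555
tip radii: r_a1 = 80.215928, r_a2 = 106.511756
inv(α') = inv(24.309°) + 2·(+0.146-0.283)·tan α/(50+68) = 0.02638546  ⇒  α' = 24.01034°
a' = a·cos α / cos α' = 181.0120·cos 24.309°/cos 24.01034° = 180.589250
action lengths: √(r_a1²−r_b1²) = 39.352648, √(r_a2²−r_b2²) = 48.038263
base pitch p_b = π·m·cos α = 8.783852
CR = (39.352648 + 48.038263 − 180.589250·sin 24.01034°)/8.783852 = 1.583459
contact ratio ≈ 1.5835

1.5835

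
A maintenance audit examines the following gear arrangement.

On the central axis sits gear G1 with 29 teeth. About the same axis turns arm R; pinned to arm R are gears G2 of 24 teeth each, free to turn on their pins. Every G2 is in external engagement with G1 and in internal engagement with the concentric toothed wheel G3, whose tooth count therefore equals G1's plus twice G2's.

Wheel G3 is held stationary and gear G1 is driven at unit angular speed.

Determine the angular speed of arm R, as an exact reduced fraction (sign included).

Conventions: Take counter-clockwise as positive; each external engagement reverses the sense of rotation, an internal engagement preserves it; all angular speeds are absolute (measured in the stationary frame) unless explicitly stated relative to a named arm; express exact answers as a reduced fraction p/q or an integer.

29/106

planetary set (29T centre, 24T on arm, 77T internal) — Willis relation
ring teeth: 29 + 2·24 = 77
29(ω_sun−ω_arm) = −77(ω_ring−ω_arm),  ω_ring = 0, ω_sun = 1
29(1−ω_arm) = −77(0−ω_arm)  ⇒  106·ω_arm = 29  ⇒  ω_arm = 29/106
exact speed ratio = 29/106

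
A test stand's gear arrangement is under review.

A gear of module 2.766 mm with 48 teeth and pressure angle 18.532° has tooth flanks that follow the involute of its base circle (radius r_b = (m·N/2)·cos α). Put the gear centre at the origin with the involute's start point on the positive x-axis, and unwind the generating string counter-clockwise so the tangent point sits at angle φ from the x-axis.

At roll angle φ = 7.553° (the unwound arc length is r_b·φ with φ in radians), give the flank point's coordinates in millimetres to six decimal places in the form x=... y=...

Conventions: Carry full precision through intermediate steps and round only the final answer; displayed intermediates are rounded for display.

x=63.486263 y=0.047979

topology: single-mesh involute geometry — m = 2.766, N = 48
pitch radius r_p = m·N/2 = 2.766·48/2 = 66.384000
base radius r_b = r_p·cos α = 66.384000·cos 18.532° = 62.941743
roll angle φ = 7.553° = 0.13182472 rad
x = r_b·(cos φ + φ·sin φ) = 63.486263
y = r_b·(sin φ − φ·cos φ) = 0.047979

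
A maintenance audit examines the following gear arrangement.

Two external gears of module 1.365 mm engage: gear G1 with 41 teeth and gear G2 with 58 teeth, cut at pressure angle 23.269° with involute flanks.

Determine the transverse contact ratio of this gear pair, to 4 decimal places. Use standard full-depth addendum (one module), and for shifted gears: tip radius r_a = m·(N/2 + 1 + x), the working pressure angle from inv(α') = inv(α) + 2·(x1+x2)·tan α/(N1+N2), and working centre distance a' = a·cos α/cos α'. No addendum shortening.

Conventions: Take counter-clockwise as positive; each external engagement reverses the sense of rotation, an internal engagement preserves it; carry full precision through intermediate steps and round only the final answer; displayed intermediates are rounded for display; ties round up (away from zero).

1.5975

class = single-mesh tooth geometry [involute pair 41T × 58T, m = 1.365]
base radii: r_b1 = 25.706411, r_b2 = 36.365166
tip radii: r_a1 = 29.347500, r_a2 = 40.950000
no profile shift: α' = α, a' = a
action lengths: √(r_a1²−r_b1²) = 14.158256, √(r_a2²−r_b2²) = 18.827564
base pitch p_b = π·m·cos α = 3.939467
CR = (14.158256 + 18.827564 − 67.567500·sin 23.26900°)/3.939467 = 1.597521
contact ratio ≈ 1.5975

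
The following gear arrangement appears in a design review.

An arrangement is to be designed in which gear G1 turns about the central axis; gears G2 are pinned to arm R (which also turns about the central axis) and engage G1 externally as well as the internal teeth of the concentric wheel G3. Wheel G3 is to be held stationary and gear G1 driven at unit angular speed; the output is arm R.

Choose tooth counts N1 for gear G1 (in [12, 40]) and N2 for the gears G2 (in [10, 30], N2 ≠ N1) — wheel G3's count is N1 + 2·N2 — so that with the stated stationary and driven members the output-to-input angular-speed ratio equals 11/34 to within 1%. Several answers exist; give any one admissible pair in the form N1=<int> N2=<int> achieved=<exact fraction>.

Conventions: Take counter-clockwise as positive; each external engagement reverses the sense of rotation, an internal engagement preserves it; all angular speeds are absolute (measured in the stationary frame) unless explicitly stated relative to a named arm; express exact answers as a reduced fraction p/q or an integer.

N1=22 N2=12 achieved=11/34

class = planetary set [ratio 11/34 wanted; Willis about the carrier]
Willis with ω_ring = 0: ω_arm/ω_sun = N1/(N1+N3); set equal to 11/34  ⇒  N3/N1 = 1/(11/34) − 1 = 23/11
N3 = N1 + 2·N2  ⇒  N2/N1 = (N3/N1 − 1)/2 = (23/11 − 1)/2 = 6/11
smallest multiple with N1 ≥ 12 and N2 ≥ 10: k = 2  ⇒  N1 = 2·11 = 22, N2 = 2·6 = 12 (N1 ≤ 40, N2 ≤ 30, N2 ≠ N1 ✓), N3 = 22 + 2·12 = 46
check: N1/(N1+N3) with N1 = 22, N3 = 46 gives 11/34; |achieved − target| = 0 ≤ 11/3400 ✓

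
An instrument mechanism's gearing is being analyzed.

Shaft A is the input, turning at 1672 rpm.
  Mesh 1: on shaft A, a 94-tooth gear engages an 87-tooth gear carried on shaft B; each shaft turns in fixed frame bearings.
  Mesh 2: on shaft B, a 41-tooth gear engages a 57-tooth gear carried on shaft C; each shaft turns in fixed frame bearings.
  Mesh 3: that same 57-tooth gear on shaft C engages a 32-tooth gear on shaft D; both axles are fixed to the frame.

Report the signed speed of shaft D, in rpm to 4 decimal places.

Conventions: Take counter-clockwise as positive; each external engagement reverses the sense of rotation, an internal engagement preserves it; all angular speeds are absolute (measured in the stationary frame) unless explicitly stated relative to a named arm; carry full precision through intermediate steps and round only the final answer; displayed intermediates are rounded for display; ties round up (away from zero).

-2314.6149 rpm

3-mesh fixed-axis compound train (all bearings frame-fixed)
mesh 1 [94T→87T]: ω = 1672.0000×94/87 = 1806.5287 rpm, sense flips to −
mesh 2 [41T→57T]: ω = 1806.5287×41/57 = 1299.4330 rpm, sense flips to +
mesh 3 [57T→32T]: ω = 1299.4330×57/32 = 2314.6149 rpm, sense flips to −
signed output speed = -2314.6149 rpm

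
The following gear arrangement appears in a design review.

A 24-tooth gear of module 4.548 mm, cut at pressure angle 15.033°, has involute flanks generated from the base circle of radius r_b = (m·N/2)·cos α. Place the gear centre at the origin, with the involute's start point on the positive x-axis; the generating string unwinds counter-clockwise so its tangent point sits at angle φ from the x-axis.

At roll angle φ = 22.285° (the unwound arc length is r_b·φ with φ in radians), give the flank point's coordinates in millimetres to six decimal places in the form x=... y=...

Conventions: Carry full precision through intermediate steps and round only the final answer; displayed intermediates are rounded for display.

x=56.545541 y=1.018223

single-mesh involute tooth geometry (24T wheel at module 4.548)
pitch radius r_p = m·N/2 = 4.548·24/2 = 54.576000
base radius r_b = r_p·cos α = 54.576000·cos 15.033° = 52.708224
roll angle φ = 22.285° = 0.38894662 rad
x = r_b·(cos φ + φ·sin φ) = 56.545541
y = r_b·(sin φ − φ·cos φ) = 1.018223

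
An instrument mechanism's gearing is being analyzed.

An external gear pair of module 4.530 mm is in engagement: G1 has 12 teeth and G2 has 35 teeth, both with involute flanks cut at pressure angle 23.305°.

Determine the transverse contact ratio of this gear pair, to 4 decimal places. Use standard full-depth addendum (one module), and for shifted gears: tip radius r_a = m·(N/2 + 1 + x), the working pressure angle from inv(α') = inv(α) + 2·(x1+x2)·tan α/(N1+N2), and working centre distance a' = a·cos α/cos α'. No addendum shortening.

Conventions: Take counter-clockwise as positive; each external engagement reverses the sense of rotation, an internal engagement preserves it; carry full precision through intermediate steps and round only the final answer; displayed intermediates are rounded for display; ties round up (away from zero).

class = single-mesh tooth geometry [involute pair 12T × 35T, m = 4.530]
base radii: r_b1 = 24.962434, r_b2 = 72.807100
tip radii: r_a1 = 31.710000, r_a2 = 83.805000
no profile shift: α' = α, a' = a
action lengths: √(r_a1²−r_b1²) = 19.555075, √(r_a2²−r_b2²) = 41.501858
base pitch p_b = π·m·cos α = 13.070300
CR = (19.555075 + 41.501858 − 106.455000·sin 23.30500°)/13.070300 = 1.449133
contact ratio ≈ 1.4491

1.4491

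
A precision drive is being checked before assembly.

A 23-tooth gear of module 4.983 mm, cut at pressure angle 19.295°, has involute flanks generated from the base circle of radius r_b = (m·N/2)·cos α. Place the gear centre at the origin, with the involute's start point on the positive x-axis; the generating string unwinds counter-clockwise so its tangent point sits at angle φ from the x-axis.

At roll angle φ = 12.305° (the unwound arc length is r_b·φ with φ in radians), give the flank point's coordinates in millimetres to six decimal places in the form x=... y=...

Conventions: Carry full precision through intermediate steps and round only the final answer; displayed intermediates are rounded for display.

x=55.318647 y=0.177760

single-mesh involute tooth geometry (23T wheel at module 4.983)
pitch radius r_p = m·N/2 = 4.983·23/2 = 57.304500
base radius r_b = r_p·cos α = 57.304500·cos 19.295° = 54.085694
roll angle φ = 12.305° = 0.21476276 rad
x = r_b·(cos φ + φ·sin φ) = 55.318647
y = r_b·(sin φ − φ·cos φ) = 0.177760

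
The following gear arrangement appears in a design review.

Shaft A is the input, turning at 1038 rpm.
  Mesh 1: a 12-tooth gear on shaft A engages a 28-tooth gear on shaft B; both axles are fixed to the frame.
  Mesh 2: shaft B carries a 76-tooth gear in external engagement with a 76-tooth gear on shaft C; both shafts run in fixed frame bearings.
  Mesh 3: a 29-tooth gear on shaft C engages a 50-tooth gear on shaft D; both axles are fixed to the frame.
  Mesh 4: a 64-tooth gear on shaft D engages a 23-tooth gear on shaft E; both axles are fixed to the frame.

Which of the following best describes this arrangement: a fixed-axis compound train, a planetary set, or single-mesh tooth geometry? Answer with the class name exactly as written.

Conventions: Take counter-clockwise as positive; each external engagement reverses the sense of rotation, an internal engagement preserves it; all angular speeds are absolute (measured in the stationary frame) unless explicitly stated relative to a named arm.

fixed-axis compound train

recognized (5 fixed axles, 4 meshes): fixed-axis compound train
classification: fixed-axis compound train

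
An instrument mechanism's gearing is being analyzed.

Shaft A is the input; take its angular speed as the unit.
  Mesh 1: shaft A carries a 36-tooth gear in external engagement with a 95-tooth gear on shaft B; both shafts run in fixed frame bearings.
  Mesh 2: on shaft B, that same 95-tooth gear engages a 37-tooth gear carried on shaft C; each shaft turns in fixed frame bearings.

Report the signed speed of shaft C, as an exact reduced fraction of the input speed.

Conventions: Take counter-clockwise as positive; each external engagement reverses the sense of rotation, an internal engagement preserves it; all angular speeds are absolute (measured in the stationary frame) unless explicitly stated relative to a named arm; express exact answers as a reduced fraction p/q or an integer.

36/37

2-mesh fixed-axis compound train (all bearings frame-fixed)
mesh 1 [36T→95T]: |ω|/ω_in = 1×36/95 = 36/95, sense flips to −
mesh 2 [95T→37T]: |ω|/ω_in = (36/95)×95/37 = 36/37, sense flips to +
signed output speed (× input speed) = 36/37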